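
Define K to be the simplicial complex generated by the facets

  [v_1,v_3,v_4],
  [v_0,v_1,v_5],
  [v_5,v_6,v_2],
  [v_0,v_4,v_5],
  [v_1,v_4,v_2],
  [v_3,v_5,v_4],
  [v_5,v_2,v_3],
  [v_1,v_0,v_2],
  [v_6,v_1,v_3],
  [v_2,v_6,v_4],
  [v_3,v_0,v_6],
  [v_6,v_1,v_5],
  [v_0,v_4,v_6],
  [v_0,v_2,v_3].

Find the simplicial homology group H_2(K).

H_2 ≅ Z.

We work with the vertex ordering v_0 < v_1 < v_2 < v_3 < v_4 < v_5 < v_6. The simplices of K, each written with vertices in increasing order, are:

  0-simplices (7): [v_0], [v_1], [v_2], [v_3], [v_4], [v_5], [v_6]
  1-simplices (21): (21 of them)
  2-simplices (14): (14 of them)

so the chain groups are C_0 ≅ Z^7, C_1 ≅ Z^21, C_2 ≅ Z^14.

Boundary ∂_1: C_1 → C_0 maps an edge to its endpoints' difference, ∂[p,q] = q − p. For instance
  ∂[v_5,v_6] = [v_6] − [v_5].
This gives a 7×21 integer matrix of rank 6; reducing to Smith normal form yields diagonal entries (1,1,1,1,1,1).

∂_2: C_2 → C_1 maps a triangle to the signed sum of its edges. For instance
  ∂[v_1,v_2,v_4] = [v_2,v_4] − [v_1,v_4] + [v_1,v_2],
  ∂[v_1,v_5,v_6] = [v_5,v_6] − [v_1,v_6] + [v_1,v_5].
The 21×14 boundary matrix has rank 13 and Smith normal form diag(1,1,1,1,1,1,1,1,1,1,1,1,1).

Now H_k = ker ∂_k / im ∂_{k+1}, so:

  H_2: rank ker ∂_2 − rank ∂_3 = (14 − 13) − 0 = 1, and there is no ∂_3, so H_2 = Z.

(K is a triangulation of the torus T^2.)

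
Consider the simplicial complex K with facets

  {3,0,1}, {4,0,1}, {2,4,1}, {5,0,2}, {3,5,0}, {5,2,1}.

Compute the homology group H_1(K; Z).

Take the total order 0 < 1 < 2 < 3 < 4 < 5 on the vertex set. Then K (dimension 2) consists of the simplices:

  0-simplices (6): [0], [1], [2], [3], [4], [5]
  1-simplices (12): [0,1], [0,2], [0,3], [0,4], [0,5], [1,2], [1,3], [1,4], [1,5], [2,4], [2,5], [3,5]
  2-simplices (6): [0,1,3], [0,1,4], [0,2,5], [0,3,5], [1,2,4], [1,2,5]

so the chain groups are C_0 ≅ Z^6, C_1 ≅ Z^12, C_2 ≅ Z^6.

Boundary ∂_1: C_1 → C_0 is given by ∂[p,q] = [q] − [p].
This gives a 6×12 integer matrix of rank 5; reducing to Smith normal form yields diagonal entries (1,1,1,1,1).

Boundary ∂_2: C_2 → C_1 maps a triangle to the signed sum of its edges. For instance
  ∂[1,2,4] = [2,4] − [1,4] + [1,2],
  ∂[0,2,5] = [2,5] − [0,5] + [0,2].
The 12×6 boundary matrix has rank 6 and Smith normal form diag(1,1,1,1,1,1).

Reading off H_k = ker ∂_k / im ∂_{k+1}:

  H_1: rank ker ∂_1 − rank ∂_2 = (12 − 5) − 6 = 1, and the invariant factors of ∂_2 are all 1, so H_1 = Z.

H_1 = Z.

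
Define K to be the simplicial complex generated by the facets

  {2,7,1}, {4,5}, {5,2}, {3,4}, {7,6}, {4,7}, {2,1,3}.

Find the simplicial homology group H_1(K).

H_1 = Z^2.

K has 7 vertices, 10 edges, 2 triangles.
rank ∂_1 = 6, rank ∂_2 = 2 ⇒ b_1 = 10 − 6 − 2 = 2; all invariant factors of ∂_2 are 1 so no torsion. So H_1 ≅ Z^2.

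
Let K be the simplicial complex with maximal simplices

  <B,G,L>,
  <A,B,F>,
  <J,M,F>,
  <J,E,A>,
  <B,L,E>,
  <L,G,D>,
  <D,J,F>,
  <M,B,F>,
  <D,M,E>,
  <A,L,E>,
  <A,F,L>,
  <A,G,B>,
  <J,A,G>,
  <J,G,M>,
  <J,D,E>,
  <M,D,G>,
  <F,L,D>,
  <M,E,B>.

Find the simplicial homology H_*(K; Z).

H_0 = Z,  H_1 = Z × Z/2,  H_2 = 0.

We work with the vertex ordering A < B < D < E < F < G < J < L < M. The simplices of K, each written with vertices in increasing order, are:

  0-simplices (9): A, B, D, E, F, G, J, L, M
  1-simplices (27): AB, AE, AF, AG, AJ, AL, BE, BF, BG, BL, BM, DE, DF, DG, DJ, DL, DM, EJ, EL, EM, FJ, FL, FM, GJ, GL, GM, JM
  2-simplices (18): ABF, ABG, AEJ, AEL, AFL, AGJ, BEL, BEM, BFM, BGL, DEJ, DEM, DFJ, DFL, DGL, DGM, FJM, GJM

giving chain groups C_0 ≅ Z^9, C_1 ≅ Z^27, C_2 ≅ Z^18.

Boundary ∂_1: C_1 → C_0 maps an edge to its endpoints' difference, ∂[p,q] = q − p. For instance
  ∂BG = G − B.
The 9×27 boundary matrix has rank 8 and Smith normal form diag(1,1,1,1,1,1,1,1).

Boundary ∂_2: C_2 → C_1 acts by ∂[p,q,r] = [q,r] − [p,r] + [p,q]. For instance
  ∂AGJ = GJ − AJ + AG,
  ∂DEJ = EJ − DJ + DE.
The 27×18 boundary matrix has rank 18 and Smith normal form diag(1,1,1,1,1,1,1,1,1,1,1,1,1,1,1,1,1,2).

From H_k ≅ ker(∂_k) / im(∂_{k+1}) we obtain:

  H_0: rank C_0 − rank ∂_1 = 9 − 8 = 1, and the invariant factors of ∂_1 are all 1, so H_0 ≅ Z.
  H_1: rank ker ∂_1 − rank ∂_2 = (27 − 8) − 18 = 1, and ∂_2 has invariant factor 2 > 1, so H_1 ≅ Z × Z/2.
  H_2: rank ker ∂_2 − rank ∂_3 = (18 − 18) − 0 = 0, and there is no ∂_3, so H_2 ≅ 0.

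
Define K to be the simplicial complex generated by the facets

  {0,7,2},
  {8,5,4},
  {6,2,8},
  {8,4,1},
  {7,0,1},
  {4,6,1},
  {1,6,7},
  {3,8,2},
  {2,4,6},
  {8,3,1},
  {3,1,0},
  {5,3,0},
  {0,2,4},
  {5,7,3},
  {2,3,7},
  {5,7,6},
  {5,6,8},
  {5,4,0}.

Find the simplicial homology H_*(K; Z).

K has 9 vertices, 27 edges, 18 triangles.
rank ∂_0 = 0, rank ∂_1 = 8 ⇒ b_0 = 9 − 0 − 8 = 1; all invariant factors of ∂_1 are 1 so no torsion. So H_0 = Z.
rank ∂_1 = 8, rank ∂_2 = 18 ⇒ b_1 = 27 − 8 − 18 = 1; ∂_2 has invariant factor(s) [2] giving torsion. So H_1 = Z ⊕ Z/2.
rank ∂_2 = 18, rank ∂_3 = 0 ⇒ b_2 = 18 − 18 − 0 = 0. So H_2 = 0.

H_0 = Z,  H_1 = Z ⊕ Z/2,  H_2 = 0.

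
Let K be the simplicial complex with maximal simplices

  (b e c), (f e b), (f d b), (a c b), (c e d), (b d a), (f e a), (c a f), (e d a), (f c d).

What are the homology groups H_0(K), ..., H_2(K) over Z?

Fix the vertex order a < b < c < d < e < f and write every simplex with vertices in increasing order. Then dim K = 2 and the simplices of K are:

  0-simplices (6): a, b, c, d, e, f
  1-simplices (15): ab, ac, ad, ae, af, bc, bd, be, bf, cd, ce, cf, de, df, ef
  2-simplices (10): abc, abd, acf, ade, aef, bce, bdf, bef, cde, cdf

Hence C_0 ≅ Z^6, C_1 ≅ Z^15, C_2 ≅ Z^10.

∂_1: C_1 → C_0 maps an edge to its endpoints' difference, ∂[p,q] = q − p. For instance
  ∂bf = f − b.
This gives a 6×15 integer matrix of rank 5; reducing to Smith normal form yields diagonal entries (1,1,1,1,1).

The boundary map ∂_2: C_2 → C_1 acts by ∂[p,q,r] = [q,r] − [p,r] + [p,q]. For instance
  ∂cdf = df − cf + cd,
  ∂abd = bd − ad + ab.
The 15×10 boundary matrix has rank 10 and Smith normal form diag(1,1,1,1,1,1,1,1,1,2).

Computing H_k = (kernel of ∂_k) / (image of ∂_{k+1}):

  H_0: rank C_0 − rank ∂_1 = 6 − 5 = 1, and the invariant factors of ∂_1 are all 1, so H_0 = Z.
  H_1: rank ker ∂_1 − rank ∂_2 = (15 − 5) − 10 = 0, and ∂_2 has invariant factor 2 > 1, so H_1 = Z/2Z.
  H_2: rank ker ∂_2 − rank ∂_3 = (10 − 10) − 0 = 0, and there is no ∂_3, so H_2 = 0.

(K is a triangulation of the real projective plane RP^2.)

H_0 = Z,  H_1 = Z/2Z,  H_2 = 0.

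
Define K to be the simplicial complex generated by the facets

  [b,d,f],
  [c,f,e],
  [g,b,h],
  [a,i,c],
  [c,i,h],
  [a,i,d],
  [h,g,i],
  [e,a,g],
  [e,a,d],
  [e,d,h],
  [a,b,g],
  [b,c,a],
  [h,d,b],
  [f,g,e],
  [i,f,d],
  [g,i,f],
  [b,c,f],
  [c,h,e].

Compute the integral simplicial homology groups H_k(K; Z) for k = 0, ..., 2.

K has 9 vertices, 27 edges, 18 triangles.
rank ∂_0 = 0, rank ∂_1 = 8 ⇒ b_0 = 9 − 0 − 8 = 1; all invariant factors of ∂_1 are 1 so no torsion. So H_0 = Z.
rank ∂_1 = 8, rank ∂_2 = 17 ⇒ b_1 = 27 − 8 − 17 = 2; all invariant factors of ∂_2 are 1 so no torsion. So H_1 = Z^2.
rank ∂_2 = 17, rank ∂_3 = 0 ⇒ b_2 = 18 − 17 − 0 = 1. So H_2 = Z.

H_0 = Z,  H_1 = Z^2,  H_2 = Z.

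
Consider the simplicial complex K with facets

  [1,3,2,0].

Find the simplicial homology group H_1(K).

We work with the vertex ordering 0 < 1 < 2 < 3. The simplices of K, each written with vertices in increasing order, are:

  0-simplices (4): [0], [1], [2], [3]
  1-simplices (6): [0,1], [0,2], [0,3], [1,2], [1,3], [2,3]
  2-simplices (4): [0,1,2], [0,1,3], [0,2,3], [1,2,3]
  3-simplices (1): [0,1,2,3]

Hence C_0 ≅ Z^4, C_1 ≅ Z^6, C_2 ≅ Z^4, C_3 ≅ Z^1.

The boundary map ∂_1: C_1 → C_0 maps an edge to its endpoints' difference, ∂[p,q] = q − p. For instance
  ∂[0,3] = [3] − [0].
The 4×6 boundary matrix has rank 3 and Smith normal form diag(1,1,1).

The boundary map ∂_2: C_2 → C_1 acts by ∂[p,q,r] = [q,r] − [p,r] + [p,q]. For instance
  ∂[0,1,2] = [1,2] − [0,2] + [0,1],
  ∂[0,1,3] = [1,3] − [0,3] + [0,1].
This gives a 6×4 integer matrix of rank 3; reducing to Smith normal form yields diagonal entries (1,1,1).

Boundary ∂_3: C_3 → C_2 sends each 3-simplex σ to the alternating sum Σ_i (−1)^i (σ with its i-th vertex removed). For instance
  ∂[0,1,2,3] = [1,2,3] − [0,2,3] + [0,1,3] − [0,1,2].
The resulting 4×1 matrix has rank 1, and its Smith normal form has invariant factors (1).

From H_k ≅ ker(∂_k) / im(∂_{k+1}) we obtain:

  H_1: rank ker ∂_1 − rank ∂_2 = (6 − 3) − 3 = 0, and the invariant factors of ∂_2 are all 1, so H_1 = 0.

(K is a triangulation of the 3-simplex.)

H_1 ≅ 0.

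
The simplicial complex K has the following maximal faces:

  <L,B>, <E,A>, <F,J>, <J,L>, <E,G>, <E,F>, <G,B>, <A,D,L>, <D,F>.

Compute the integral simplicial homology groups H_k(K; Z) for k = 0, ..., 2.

Take the total order A < B < D < E < F < G < J < L on the vertex set. Then K (dimension 2) consists of the simplices:

  0-simplices (8): A, B, D, E, F, G, J, L
  1-simplices (11): AD, AE, AL, BG, BL, DF, DL, EF, EG, FJ, JL
  2-simplices (1): ADL

Hence C_0 ≅ Z^8, C_1 ≅ Z^11, C_2 ≅ Z^1.

Boundary ∂_1: C_1 → C_0 maps an edge to its endpoints' difference, ∂[p,q] = q − p. For instance
  ∂DL = L − D.
The resulting 8×11 matrix has rank 7, and its Smith normal form has invariant factors (1,1,1,1,1,1,1).

The boundary map ∂_2: C_2 → C_1 sends each 2-simplex [p,q,r] to [q,r] − [p,r] + [p,q]. For instance
  ∂ADL = DL − AL + AD.
This gives a 11×1 integer matrix of rank 1; reducing to Smith normal form yields diagonal entries (1).

Computing H_k = (kernel of ∂_k) / (image of ∂_{k+1}):

  H_0: rank C_0 − rank ∂_1 = 8 − 7 = 1, and the invariant factors of ∂_1 are all 1, so H_0 = Z.
  H_1: rank ker ∂_1 − rank ∂_2 = (11 − 7) − 1 = 3, and the invariant factors of ∂_2 are all 1, so H_1 = Z^3.
  H_2: rank ker ∂_2 − rank ∂_3 = (1 − 1) − 0 = 0, and there is no ∂_3, so H_2 = 0.

H_0 = Z,  H_1 = Z^3,  H_2 = 0.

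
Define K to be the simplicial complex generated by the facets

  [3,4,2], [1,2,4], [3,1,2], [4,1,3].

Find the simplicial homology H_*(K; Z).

H_0 ≅ Z,  H_1 = 0,  H_2 ≅ Z.

We work with the vertex ordering 1 < 2 < 3 < 4. The simplices of K, each written with vertices in increasing order, are:

  0-simplices (4): [1], [2], [3], [4]
  1-simplices (6): [1,2], [1,3], [1,4], [2,3], [2,4], [3,4]
  2-simplices (4): [1,2,3], [1,2,4], [1,3,4], [2,3,4]

Hence C_0 ≅ Z^4, C_1 ≅ Z^6, C_2 ≅ Z^4.

∂_1: C_1 → C_0 is given by ∂[p,q] = [q] − [p].
The 4×6 boundary matrix has rank 3 and Smith normal form diag(1,1,1).

∂_2: C_2 → C_1 sends each 2-simplex [p,q,r] to [q,r] − [p,r] + [p,q]. For instance
  ∂[1,2,4] = [2,4] − [1,4] + [1,2],
  ∂[1,3,4] = [3,4] − [1,4] + [1,3].
As a 6×4 matrix over Z this has rank 3, with invariant factors (1,1,1).

Now H_k = ker ∂_k / im ∂_{k+1}, so:

  H_0: rank C_0 − rank ∂_1 = 4 − 3 = 1, and the invariant factors of ∂_1 are all 1, so H_0 ≅ Z.
  H_1: rank ker ∂_1 − rank ∂_2 = (6 − 3) − 3 = 0, and the invariant factors of ∂_2 are all 1, so H_1 ≅ 0.
  H_2: rank ker ∂_2 − rank ∂_3 = (4 − 3) − 0 = 1, and there is no ∂_3, so H_2 ≅ Z.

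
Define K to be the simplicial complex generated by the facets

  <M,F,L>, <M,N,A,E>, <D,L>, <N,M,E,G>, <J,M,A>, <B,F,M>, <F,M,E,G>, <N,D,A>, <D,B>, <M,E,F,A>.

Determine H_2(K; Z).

H_2 = 0.

Fix the vertex order A < B < D < E < F < G < J < L < M < N and write every simplex with vertices in increasing order. Then dim K = 3 and the simplices of K are:

  0-simplices (10): A, B, D, E, F, G, J, L, M, N
  1-simplices (23): AD, AE, AF, AJ, AM, AN, BD, BF, BM, DL, DN, EF, EG, EM, EN, FG, FL, FM, GM, GN, JM, LM, MN
  2-simplices (16): ADN, AEF, AEM, AEN, AFM, AJM, AMN, BFM, EFG, EFM, EGM, EGN, EMN, FGM, FLM, GMN
  3-simplices (4): AEFM, AEMN, EFGM, EGMN

giving chain groups C_0 ≅ Z^10, C_1 ≅ Z^23, C_2 ≅ Z^16, C_3 ≅ Z^4.

Boundary ∂_1: C_1 → C_0 maps an edge to its endpoints' difference, ∂[p,q] = q − p.
As a 10×23 matrix over Z this has rank 9, with invariant factors (1,1,1,1,1,1,1,1,1).

Boundary ∂_2: C_2 → C_1 acts by ∂[p,q,r] = [q,r] − [p,r] + [p,q]. For instance
  ∂FLM = LM − FM + FL,
  ∂EGN = GN − EN + EG.
This gives a 23×16 integer matrix of rank 12; reducing to Smith normal form yields diagonal entries (1,1,1,1,1,1,1,1,1,1,1,1).

∂_3: C_3 → C_2 sends each 3-simplex σ to the alternating sum Σ_i (−1)^i (σ with its i-th vertex removed). For instance
  ∂AEFM = EFM − AFM + AEM − AEF,
  ∂EGMN = GMN − EMN + EGN − EGM.
This gives a 16×4 integer matrix of rank 4; reducing to Smith normal form yields diagonal entries (1,1,1,1).

Computing H_k = (kernel of ∂_k) / (image of ∂_{k+1}):

  H_2: rank ker ∂_2 − rank ∂_3 = (16 − 12) − 4 = 0, and the invariant factors of ∂_3 are all 1, so H_2 = 0.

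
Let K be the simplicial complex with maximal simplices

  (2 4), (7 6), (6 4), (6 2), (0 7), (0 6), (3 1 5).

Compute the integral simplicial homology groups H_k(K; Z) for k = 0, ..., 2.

H_0 ≅ Z^2,  H_1 ≅ Z^2,  H_2 = 0.

Fix the vertex order 0 < 1 < 2 < 3 < 4 < 5 < 6 < 7 and write every simplex with vertices in increasing order. Then dim K = 2 and the simplices of K are:

  0-simplices (8): [0], [1], [2], [3], [4], [5], [6], [7]
  1-simplices (9): [0,6], [0,7], [1,3], [1,5], [2,4], [2,6], [3,5], [4,6], [6,7]
  2-simplices (1): [1,3,5]

so the chain groups are C_0 ≅ Z^8, C_1 ≅ Z^9, C_2 ≅ Z^1.

The boundary map ∂_1: C_1 → C_0 sends each edge [p,q] (with p < q) to q − p. For instance
  ∂[0,6] = [6] − [0].
This gives a 8×9 integer matrix of rank 6; reducing to Smith normal form yields diagonal entries (1,1,1,1,1,1).

Boundary ∂_2: C_2 → C_1 acts by ∂[p,q,r] = [q,r] − [p,r] + [p,q]. For instance
  ∂[1,3,5] = [3,5] − [1,5] + [1,3].
This gives a 9×1 integer matrix of rank 1; reducing to Smith normal form yields diagonal entries (1).

Computing H_k = (kernel of ∂_k) / (image of ∂_{k+1}):

  H_0: rank C_0 − rank ∂_1 = 8 − 6 = 2, and the invariant factors of ∂_1 are all 1, so H_0 = Z^2.
  H_1: rank ker ∂_1 − rank ∂_2 = (9 − 6) − 1 = 2, and the invariant factors of ∂_2 are all 1, so H_1 = Z^2.
  H_2: rank ker ∂_2 − rank ∂_3 = (1 − 1) − 0 = 0, and there is no ∂_3, so H_2 = 0.

As a check, the Euler characteristic is 8 − 9 + 1 = 0, which agrees with 2 − 2 + 0 = 0.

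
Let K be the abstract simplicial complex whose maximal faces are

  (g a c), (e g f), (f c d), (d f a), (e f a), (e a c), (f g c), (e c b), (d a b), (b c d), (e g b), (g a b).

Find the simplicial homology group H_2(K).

Fix the vertex order a < b < c < d < e < f < g and write every simplex with vertices in increasing order. Then dim K = 2 and the simplices of K are:

  0-simplices (7): a, b, c, d, e, f, g
  1-simplices (18): ab, ac, ad, ae, af, ag, bc, bd, be, bg, cd, ce, cf, cg, df, ef, eg, fg
  2-simplices (12): abd, abg, ace, acg, adf, aef, bcd, bce, beg, cdf, cfg, efg

Hence C_0 ≅ Z^7, C_1 ≅ Z^18, C_2 ≅ Z^12.

∂_1: C_1 → C_0 sends each edge [p,q] (with p < q) to q − p. For instance
  ∂ad = d − a.
The 7×18 boundary matrix has rank 6 and Smith normal form diag(1,1,1,1,1,1).

∂_2: C_2 → C_1 maps a triangle to the signed sum of its edges. For instance
  ∂cdf = df − cf + cd,
  ∂acg = cg − ag + ac.
The 18×12 boundary matrix has rank 12 and Smith normal form diag(1,1,1,1,1,1,1,1,1,1,1,2).

From H_k ≅ ker(∂_k) / im(∂_{k+1}) we obtain:

  H_2: rank ker ∂_2 − rank ∂_3 = (12 − 12) − 0 = 0, and there is no ∂_3, so H_2 ≅ 0.

H_2 ≅ 0.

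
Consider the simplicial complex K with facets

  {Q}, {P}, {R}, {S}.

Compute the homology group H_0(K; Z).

H_0 ≅ Z^4.

Fix the vertex order P < Q < R < S and write every simplex with vertices in increasing order. Then dim K = 0 and the simplices of K are:

  0-simplices (4): P, Q, R, S

giving chain groups C_0 ≅ Z^4.

Computing H_k = (kernel of ∂_k) / (image of ∂_{k+1}):

  H_0: rank C_0 − rank ∂_1 = 4 − 0 = 4, and there is no ∂_1, so H_0 = Z^4.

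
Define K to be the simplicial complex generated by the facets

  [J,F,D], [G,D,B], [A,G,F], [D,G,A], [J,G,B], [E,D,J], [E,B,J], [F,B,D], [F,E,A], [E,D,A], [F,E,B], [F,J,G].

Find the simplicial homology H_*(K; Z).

Take the total order A < B < D < E < F < G < J on the vertex set. Then K (dimension 2) consists of the simplices:

  0-simplices (7): A, B, D, E, F, G, J
  1-simplices (18): AD, AE, AF, AG, BD, BE, BF, BG, BJ, DE, DF, DG, DJ, EF, EJ, FG, FJ, GJ
  2-simplices (12): ADE, ADG, AEF, AFG, BDF, BDG, BEF, BEJ, BGJ, DEJ, DFJ, FGJ

giving chain groups C_0 ≅ Z^7, C_1 ≅ Z^18, C_2 ≅ Z^12.

∂_1: C_1 → C_0 is given by ∂[p,q] = [q] − [p].
As a 7×18 matrix over Z this has rank 6, with invariant factors (1,1,1,1,1,1).

∂_2: C_2 → C_1 acts by ∂[p,q,r] = [q,r] − [p,r] + [p,q]. For instance
  ∂DEJ = EJ − DJ + DE,
  ∂BEF = EF − BF + BE.
This gives a 18×12 integer matrix of rank 12; reducing to Smith normal form yields diagonal entries (1,1,1,1,1,1,1,1,1,1,1,2).

From H_k ≅ ker(∂_k) / im(∂_{k+1}) we obtain:

  H_0: rank C_0 − rank ∂_1 = 7 − 6 = 1, and the invariant factors of ∂_1 are all 1, so H_0 ≅ Z.
  H_1: rank ker ∂_1 − rank ∂_2 = (18 − 6) − 12 = 0, and ∂_2 has invariant factor 2 > 1, so H_1 ≅ Z/2.
  H_2: rank ker ∂_2 − rank ∂_3 = (12 − 12) − 0 = 0, and there is no ∂_3, so H_2 ≅ 0.

As a check, the Euler characteristic is 7 − 18 + 12 = 1, which agrees with 1 − 0 + 0 = 1.

H_0 = Z,  H_1 = Z/2,  H_2 = 0.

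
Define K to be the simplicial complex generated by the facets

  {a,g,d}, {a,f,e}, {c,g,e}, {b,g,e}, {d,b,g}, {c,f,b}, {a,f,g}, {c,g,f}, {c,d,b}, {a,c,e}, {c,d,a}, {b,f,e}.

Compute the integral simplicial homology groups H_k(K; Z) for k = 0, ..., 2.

H_0 ≅ Z,  H_1 ≅ Z/2,  H_2 = 0.

Order the vertices as a < b < c < d < e < f < g. Listing each simplex with vertices in this order, K has dimension 2 with simplices:

  0-simplices (7): a, b, c, d, e, f, g
  1-simplices (18): ac, ad, ae, af, ag, bc, bd, be, bf, bg, cd, ce, cf, cg, dg, ef, eg, fg
  2-simplices (12): acd, ace, adg, aef, afg, bcd, bcf, bdg, bef, beg, ceg, cfg

Hence C_0 ≅ Z^7, C_1 ≅ Z^18, C_2 ≅ Z^12.

Boundary ∂_1: C_1 → C_0 is given by ∂[p,q] = [q] − [p]. For instance
  ∂ef = f − e.
As a 7×18 matrix over Z this has rank 6, with invariant factors (1,1,1,1,1,1).

∂_2: C_2 → C_1 sends each 2-simplex [p,q,r] to [q,r] − [p,r] + [p,q]. For instance
  ∂aef = ef − af + ae,
  ∂ceg = eg − cg + ce.
As a 18×12 matrix over Z this has rank 12, with invariant factors (1,1,1,1,1,1,1,1,1,1,1,2).

From H_k ≅ ker(∂_k) / im(∂_{k+1}) we obtain:

  H_0: rank C_0 − rank ∂_1 = 7 − 6 = 1, and the invariant factors of ∂_1 are all 1, so H_0 = Z.
  H_1: rank ker ∂_1 − rank ∂_2 = (18 − 6) − 12 = 0, and ∂_2 has invariant factor 2 > 1, so H_1 = Z/2.
  H_2: rank ker ∂_2 − rank ∂_3 = (12 − 12) − 0 = 0, and there is no ∂_3, so H_2 = 0.

As a check, the Euler characteristic is 7 − 18 + 12 = 1, which agrees with 1 − 0 + 0 = 1.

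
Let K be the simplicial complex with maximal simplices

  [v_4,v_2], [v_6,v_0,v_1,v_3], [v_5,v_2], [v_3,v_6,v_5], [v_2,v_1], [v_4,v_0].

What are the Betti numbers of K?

b_0 = 1, b_1 = 2, b_2 = 0, b_3 = 0.

Order the vertices as v_0 < v_1 < v_2 < v_3 < v_4 < v_5 < v_6. Listing each simplex with vertices in this order, K has dimension 3 with simplices:

  0-simplices (7): [v_0], [v_1], [v_2], [v_3], [v_4], [v_5], [v_6]
  1-simplices (12): [v_0,v_1], [v_0,v_3], [v_0,v_4], [v_0,v_6], [v_1,v_2], [v_1,v_3], [v_1,v_6], [v_2,v_4], [v_2,v_5], [v_3,v_5], [v_3,v_6], [v_5,v_6]
  2-simplices (5): [v_0,v_1,v_3], [v_0,v_1,v_6], [v_0,v_3,v_6], [v_1,v_3,v_6], [v_3,v_5,v_6]
  3-simplices (1): [v_0,v_1,v_3,v_6]

so the chain groups are C_0 ≅ Z^7, C_1 ≅ Z^12, C_2 ≅ Z^5, C_3 ≅ Z^1.

Boundary ∂_1: C_1 → C_0 is given by ∂[p,q] = [q] − [p].
The 7×12 boundary matrix has rank 6 and Smith normal form diag(1,1,1,1,1,1).

∂_2: C_2 → C_1 maps a triangle to the signed sum of its edges. For instance
  ∂[v_0,v_3,v_6] = [v_3,v_6] − [v_0,v_6] + [v_0,v_3],
  ∂[v_0,v_1,v_3] = [v_1,v_3] − [v_0,v_3] + [v_0,v_1].
The resulting 12×5 matrix has rank 4, and its Smith normal form has invariant factors (1,1,1,1).

The boundary map ∂_3: C_3 → C_2 sends each 3-simplex σ to the alternating sum Σ_i (−1)^i (σ with its i-th vertex removed). For instance
  ∂[v_0,v_1,v_3,v_6] = [v_1,v_3,v_6] − [v_0,v_3,v_6] + [v_0,v_1,v_6] − [v_0,v_1,v_3].
As a 5×1 matrix over Z this has rank 1, with invariant factors (1).

Reading off H_k = ker ∂_k / im ∂_{k+1}:

  H_0: rank C_0 − rank ∂_1 = 7 − 6 = 1, and the invariant factors of ∂_1 are all 1, so H_0 ≅ Z.
  H_1: rank ker ∂_1 − rank ∂_2 = (12 − 6) − 4 = 2, and the invariant factors of ∂_2 are all 1, so H_1 ≅ Z^2.
  H_2: rank ker ∂_2 − rank ∂_3 = (5 − 4) − 1 = 0, and the invariant factors of ∂_3 are all 1, so H_2 ≅ 0.
  H_3: rank ker ∂_3 − rank ∂_4 = (1 − 1) − 0 = 0, and there is no ∂_4, so H_3 ≅ 0.

As a check, the Euler characteristic is 7 − 12 + 5 − 1 = -1, which agrees with 1 − 2 + 0 − 0 = -1.

Hence the Betti numbers are b_0 = 1, b_1 = 2, b_2 = 0, b_3 = 0.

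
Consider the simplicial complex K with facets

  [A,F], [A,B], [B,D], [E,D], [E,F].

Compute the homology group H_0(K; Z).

Take the total order A < B < D < E < F on the vertex set. Then K (dimension 1) consists of the simplices:

  0-simplices (5): A, B, D, E, F
  1-simplices (5): AB, AF, BD, DE, EF

so the chain groups are C_0 ≅ Z^5, C_1 ≅ Z^5.

∂_1: C_1 → C_0 sends each edge [p,q] (with p < q) to q − p. For instance
  ∂AF = F − A.
This gives a 5×5 integer matrix of rank 4; reducing to Smith normal form yields diagonal entries (1,1,1,1).

From H_k ≅ ker(∂_k) / im(∂_{k+1}) we obtain:

  H_0: rank C_0 − rank ∂_1 = 5 − 4 = 1, and the invariant factors of ∂_1 are all 1, so H_0 = Z.

H_0 = Z.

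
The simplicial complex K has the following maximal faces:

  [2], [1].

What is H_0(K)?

We work with the vertex ordering 1 < 2. The simplices of K, each written with vertices in increasing order, are:

  0-simplices (2): [1], [2]

Hence C_0 ≅ Z^2.

Reading off H_k = ker ∂_k / im ∂_{k+1}:

  H_0: rank C_0 − rank ∂_1 = 2 − 0 = 2, and there is no ∂_1, so H_0 = Z^2.

H_0 ≅ Z^2.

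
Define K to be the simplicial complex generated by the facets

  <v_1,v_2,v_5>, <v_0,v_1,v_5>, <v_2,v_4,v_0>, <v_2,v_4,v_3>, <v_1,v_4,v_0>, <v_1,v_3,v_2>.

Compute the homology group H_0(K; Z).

H_0 = Z.

K has 6 vertices, 12 edges, 6 triangles.
rank ∂_0 = 0, rank ∂_1 = 5 ⇒ b_0 = 6 − 0 − 5 = 1; all invariant factors of ∂_1 are 1 so no torsion. So H_0 ≅ Z.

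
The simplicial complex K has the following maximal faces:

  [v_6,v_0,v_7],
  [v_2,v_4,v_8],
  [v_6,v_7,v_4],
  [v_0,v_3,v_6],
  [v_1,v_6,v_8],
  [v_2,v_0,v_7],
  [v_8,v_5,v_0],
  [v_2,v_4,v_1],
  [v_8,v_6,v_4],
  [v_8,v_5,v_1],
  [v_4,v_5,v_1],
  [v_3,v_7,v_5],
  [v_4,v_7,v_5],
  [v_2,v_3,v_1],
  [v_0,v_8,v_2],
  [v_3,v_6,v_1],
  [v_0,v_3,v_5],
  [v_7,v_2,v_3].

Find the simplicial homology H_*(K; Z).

We work with the vertex ordering v_0 < v_1 < v_2 < v_3 < v_4 < v_5 < v_6 < v_7 < v_8. The simplices of K, each written with vertices in increasing order, are:

  0-simplices (9): [v_0], [v_1], [v_2], [v_3], [v_4], [v_5], [v_6], [v_7], [v_8]
  1-simplices (27): (27 of them)
  2-simplices (18): (18 of them)

so the chain groups are C_0 ≅ Z^9, C_1 ≅ Z^27, C_2 ≅ Z^18.

Boundary ∂_1: C_1 → C_0 is given by ∂[p,q] = [q] − [p].
As a 9×27 matrix over Z this has rank 8, with invariant factors (1,1,1,1,1,1,1,1).

∂_2: C_2 → C_1 sends each 2-simplex [p,q,r] to [q,r] − [p,r] + [p,q]. For instance
  ∂[v_0,v_2,v_7] = [v_2,v_7] − [v_0,v_7] + [v_0,v_2],
  ∂[v_1,v_5,v_8] = [v_5,v_8] − [v_1,v_8] + [v_1,v_5].
The resulting 27×18 matrix has rank 18, and its Smith normal form has invariant factors (1,1,1,1,1,1,1,1,1,1,1,1,1,1,1,1,1,2).

Reading off H_k = ker ∂_k / im ∂_{k+1}:

  H_0: rank C_0 − rank ∂_1 = 9 − 8 = 1, and the invariant factors of ∂_1 are all 1, so H_0 ≅ Z.
  H_1: rank ker ∂_1 − rank ∂_2 = (27 − 8) − 18 = 1, and ∂_2 has invariant factor 2 > 1, so H_1 ≅ Z ⊕ Z/2.
  H_2: rank ker ∂_2 − rank ∂_3 = (18 − 18) − 0 = 0, and there is no ∂_3, so H_2 ≅ 0.

(K is a triangulation of the Klein bottle.)

H_0 = Z,  H_1 = Z ⊕ Z/2,  H_2 = 0.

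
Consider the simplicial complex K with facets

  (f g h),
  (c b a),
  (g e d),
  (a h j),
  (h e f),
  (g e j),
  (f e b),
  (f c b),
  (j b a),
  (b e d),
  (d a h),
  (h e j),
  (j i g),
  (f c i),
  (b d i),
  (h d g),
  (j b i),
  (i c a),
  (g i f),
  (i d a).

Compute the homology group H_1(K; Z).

Take the total order a < b < c < d < e < f < g < h < i < j on the vertex set. Then K (dimension 2) consists of the simplices:

  0-simplices (10): a, b, c, d, e, f, g, h, i, j
  1-simplices (30): ab, ac, ad, ah, ai, aj, bc, bd, be, bf, bi, bj, cf, ci, de, dg, dh, di, ef, eg, eh, ej, fg, fh, fi, gh, gi, gj, hj, ij
  2-simplices (20): abc, abj, aci, adh, adi, ahj, bcf, bde, bdi, bef, bij, cfi, deg, dgh, efh, egj, ehj, fgh, fgi, gij

Hence C_0 ≅ Z^10, C_1 ≅ Z^30, C_2 ≅ Z^20.

Boundary ∂_1: C_1 → C_0 maps an edge to its endpoints' difference, ∂[p,q] = q − p.
The resulting 10×30 matrix has rank 9, and its Smith normal form has invariant factors (1,1,1,1,1,1,1,1,1).

Boundary ∂_2: C_2 → C_1 maps a triangle to the signed sum of its edges. For instance
  ∂fgh = gh − fh + fg,
  ∂egj = gj − ej + eg.
This gives a 30×20 integer matrix of rank 20; reducing to Smith normal form yields diagonal entries (1,1,1,1,1,1,1,1,1,1,1,1,1,1,1,1,1,1,1,2).

Reading off H_k = ker ∂_k / im ∂_{k+1}:

  H_1: rank ker ∂_1 − rank ∂_2 = (30 − 9) − 20 = 1, and ∂_2 has invariant factor 2 > 1, so H_1 = Z ⊕ Z/2.

H_1 = Z ⊕ Z/2.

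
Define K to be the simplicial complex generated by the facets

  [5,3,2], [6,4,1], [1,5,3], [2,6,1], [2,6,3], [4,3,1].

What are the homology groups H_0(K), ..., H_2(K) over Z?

H_0 ≅ Z,  H_1 ≅ Z,  H_2 = 0.

Take the total order 1 < 2 < 3 < 4 < 5 < 6 on the vertex set. Then K (dimension 2) consists of the simplices:

  0-simplices (6): [1], [2], [3], [4], [5], [6]
  1-simplices (12): [1,2], [1,3], [1,4], [1,5], [1,6], [2,3], [2,5], [2,6], [3,4], [3,5], [3,6], [4,6]
  2-simplices (6): [1,2,6], [1,3,4], [1,3,5], [1,4,6], [2,3,5], [2,3,6]

so the chain groups are C_0 ≅ Z^6, C_1 ≅ Z^12, C_2 ≅ Z^6.

Boundary ∂_1: C_1 → C_0 maps an edge to its endpoints' difference, ∂[p,q] = q − p. For instance
  ∂[1,3] = [3] − [1].
This gives a 6×12 integer matrix of rank 5; reducing to Smith normal form yields diagonal entries (1,1,1,1,1).

The boundary map ∂_2: C_2 → C_1 sends each 2-simplex [p,q,r] to [q,r] − [p,r] + [p,q]. For instance
  ∂[2,3,5] = [3,5] − [2,5] + [2,3],
  ∂[1,2,6] = [2,6] − [1,6] + [1,2].
This gives a 12×6 integer matrix of rank 6; reducing to Smith normal form yields diagonal entries (1,1,1,1,1,1).

From H_k ≅ ker(∂_k) / im(∂_{k+1}) we obtain:

  H_0: rank C_0 − rank ∂_1 = 6 − 5 = 1, and the invariant factors of ∂_1 are all 1, so H_0 ≅ Z.
  H_1: rank ker ∂_1 − rank ∂_2 = (12 − 5) − 6 = 1, and the invariant factors of ∂_2 are all 1, so H_1 ≅ Z.
  H_2: rank ker ∂_2 − rank ∂_3 = (6 − 6) − 0 = 0, and there is no ∂_3, so H_2 ≅ 0.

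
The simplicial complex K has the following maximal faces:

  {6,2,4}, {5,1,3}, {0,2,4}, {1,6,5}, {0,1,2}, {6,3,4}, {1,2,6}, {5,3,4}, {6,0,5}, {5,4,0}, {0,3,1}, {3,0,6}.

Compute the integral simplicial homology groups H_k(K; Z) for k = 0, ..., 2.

Fix the vertex order 0 < 1 < 2 < 3 < 4 < 5 < 6 and write every simplex with vertices in increasing order. Then dim K = 2 and the simplices of K are:

  0-simplices (7): [0], [1], [2], [3], [4], [5], [6]
  1-simplices (18): [0,1], [0,2], [0,3], [0,4], [0,5], [0,6], [1,2], [1,3], [1,5], [1,6], [2,4], [2,6], [3,4], [3,5], [3,6], [4,5], [4,6], [5,6]
  2-simplices (12): [0,1,2], [0,1,3], [0,2,4], [0,3,6], [0,4,5], [0,5,6], [1,2,6], [1,3,5], [1,5,6], [2,4,6], [3,4,5], [3,4,6]

so the chain groups are C_0 ≅ Z^7, C_1 ≅ Z^18, C_2 ≅ Z^12.

Boundary ∂_1: C_1 → C_0 is given by ∂[p,q] = [q] − [p]. For instance
  ∂[0,2] = [2] − [0].
The 7×18 boundary matrix has rank 6 and Smith normal form diag(1,1,1,1,1,1).

Boundary ∂_2: C_2 → C_1 sends each 2-simplex [p,q,r] to [q,r] − [p,r] + [p,q]. For instance
  ∂[0,5,6] = [5,6] − [0,6] + [0,5],
  ∂[0,1,3] = [1,3] − [0,3] + [0,1].
This gives a 18×12 integer matrix of rank 12; reducing to Smith normal form yields diagonal entries (1,1,1,1,1,1,1,1,1,1,1,2).

Computing H_k = (kernel of ∂_k) / (image of ∂_{k+1}):

  H_0: rank C_0 − rank ∂_1 = 7 − 6 = 1, and the invariant factors of ∂_1 are all 1, so H_0 = Z.
  H_1: rank ker ∂_1 − rank ∂_2 = (18 − 6) − 12 = 0, and ∂_2 has invariant factor 2 > 1, so H_1 = Z/2.
  H_2: rank ker ∂_2 − rank ∂_3 = (12 − 12) − 0 = 0, and there is no ∂_3, so H_2 = 0.

H_0 = Z,  H_1 = Z/2,  H_2 = 0.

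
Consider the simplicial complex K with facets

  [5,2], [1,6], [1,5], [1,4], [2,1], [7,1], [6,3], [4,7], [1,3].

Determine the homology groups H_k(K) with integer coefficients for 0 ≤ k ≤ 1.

We work with the vertex ordering 1 < 2 < 3 < 4 < 5 < 6 < 7. The simplices of K, each written with vertices in increasing order, are:

  0-simplices (7): [1], [2], [3], [4], [5], [6], [7]
  1-simplices (9): [1,2], [1,3], [1,4], [1,5], [1,6], [1,7], [2,5], [3,6], [4,7]

so the chain groups are C_0 ≅ Z^7, C_1 ≅ Z^9.

The boundary map ∂_1: C_1 → C_0 maps an edge to its endpoints' difference, ∂[p,q] = q − p. For instance
  ∂[3,6] = [6] − [3].
The 7×9 boundary matrix has rank 6 and Smith normal form diag(1,1,1,1,1,1).

Computing H_k = (kernel of ∂_k) / (image of ∂_{k+1}):

  H_0: rank C_0 − rank ∂_1 = 7 − 6 = 1, and the invariant factors of ∂_1 are all 1, so H_0 = Z.
  H_1: rank ker ∂_1 − rank ∂_2 = (9 − 6) − 0 = 3, and there is no ∂_2, so H_1 = Z^3.

As a check, the Euler characteristic is 7 − 9 = -2, which agrees with 1 − 3 = -2.

H_0 = Z,  H_1 = Z^3.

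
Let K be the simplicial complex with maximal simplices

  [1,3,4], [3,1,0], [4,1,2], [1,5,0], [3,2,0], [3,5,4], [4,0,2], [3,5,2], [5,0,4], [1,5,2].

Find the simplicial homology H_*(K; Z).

Fix the vertex order 0 < 1 < 2 < 3 < 4 < 5 and write every simplex with vertices in increasing order. Then dim K = 2 and the simplices of K are:

  0-simplices (6): [0], [1], [2], [3], [4], [5]
  1-simplices (15): [0,1], [0,2], [0,3], [0,4], [0,5], [1,2], [1,3], [1,4], [1,5], [2,3], [2,4], [2,5], [3,4], [3,5], [4,5]
  2-simplices (10): [0,1,3], [0,1,5], [0,2,3], [0,2,4], [0,4,5], [1,2,4], [1,2,5], [1,3,4], [2,3,5], [3,4,5]

so the chain groups are C_0 ≅ Z^6, C_1 ≅ Z^15, C_2 ≅ Z^10.

Boundary ∂_1: C_1 → C_0 sends each edge [p,q] (with p < q) to q − p. For instance
  ∂[0,1] = [1] − [0].
As a 6×15 matrix over Z this has rank 5, with invariant factors (1,1,1,1,1).

Boundary ∂_2: C_2 → C_1 acts by ∂[p,q,r] = [q,r] − [p,r] + [p,q]. For instance
  ∂[0,2,3] = [2,3] − [0,3] + [0,2],
  ∂[1,2,4] = [2,4] − [1,4] + [1,2].
The resulting 15×10 matrix has rank 10, and its Smith normal form has invariant factors (1,1,1,1,1,1,1,1,1,2).

Computing H_k = (kernel of ∂_k) / (image of ∂_{k+1}):

  H_0: rank C_0 − rank ∂_1 = 6 − 5 = 1, and the invariant factors of ∂_1 are all 1, so H_0 = Z.
  H_1: rank ker ∂_1 − rank ∂_2 = (15 − 5) − 10 = 0, and ∂_2 has invariant factor 2 > 1, so H_1 = Z/2.
  H_2: rank ker ∂_2 − rank ∂_3 = (10 − 10) − 0 = 0, and there is no ∂_3, so H_2 = 0.

As a check, the Euler characteristic is 6 − 15 + 10 = 1, which agrees with 1 − 0 + 0 = 1.

H_0 ≅ Z,  H_1 ≅ Z/2,  H_2 = 0.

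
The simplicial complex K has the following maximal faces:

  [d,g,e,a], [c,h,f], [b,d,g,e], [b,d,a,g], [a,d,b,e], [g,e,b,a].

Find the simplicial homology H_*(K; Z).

Order the vertices as a < b < c < d < e < f < g < h. Listing each simplex with vertices in this order, K has dimension 3 with simplices:

  0-simplices (8): a, b, c, d, e, f, g, h
  1-simplices (13): ab, ad, ae, ag, bd, be, bg, cf, ch, de, dg, eg, fh
  2-simplices (11): abd, abe, abg, ade, adg, aeg, bde, bdg, beg, cfh, deg
  3-simplices (5): abde, abdg, abeg, adeg, bdeg

so the chain groups are C_0 ≅ Z^8, C_1 ≅ Z^13, C_2 ≅ Z^11, C_3 ≅ Z^5.

Boundary ∂_1: C_1 → C_0 is given by ∂[p,q] = [q] − [p].
The resulting 8×13 matrix has rank 6, and its Smith normal form has invariant factors (1,1,1,1,1,1).

Boundary ∂_2: C_2 → C_1 maps a triangle to the signed sum of its edges. For instance
  ∂abe = be − ae + ab,
  ∂aeg = eg − ag + ae.
This gives a 13×11 integer matrix of rank 7; reducing to Smith normal form yields diagonal entries (1,1,1,1,1,1,1).

∂_3: C_3 → C_2 sends each 3-simplex σ to the alternating sum Σ_i (−1)^i (σ with its i-th vertex removed). For instance
  ∂adeg = deg − aeg + adg − ade,
  ∂abde = bde − ade + abe − abd.
As a 11×5 matrix over Z this has rank 4, with invariant factors (1,1,1,1).

Now H_k = ker ∂_k / im ∂_{k+1}, so:

  H_0: rank C_0 − rank ∂_1 = 8 − 6 = 2, and the invariant factors of ∂_1 are all 1, so H_0 ≅ Z^2.
  H_1: rank ker ∂_1 − rank ∂_2 = (13 − 6) − 7 = 0, and the invariant factors of ∂_2 are all 1, so H_1 ≅ 0.
  H_2: rank ker ∂_2 − rank ∂_3 = (11 − 7) − 4 = 0, and the invariant factors of ∂_3 are all 1, so H_2 ≅ 0.
  H_3: rank ker ∂_3 − rank ∂_4 = (5 − 4) − 0 = 1, and there is no ∂_4, so H_3 ≅ Z.

As a check, the Euler characteristic is 8 − 13 + 11 − 5 = 1, which agrees with 2 − 0 + 0 − 1 = 1.

H_0 ≅ Z^2,  H_1 = 0,  H_2 = 0,  H_3 ≅ Z.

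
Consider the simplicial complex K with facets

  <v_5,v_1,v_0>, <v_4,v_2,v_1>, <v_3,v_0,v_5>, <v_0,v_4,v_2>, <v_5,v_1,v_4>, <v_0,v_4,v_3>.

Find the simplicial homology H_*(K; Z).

H_0 ≅ Z,  H_1 ≅ Z,  H_2 = 0.

K has 6 vertices, 12 edges, 6 triangles.
rank ∂_0 = 0, rank ∂_1 = 5 ⇒ b_0 = 6 − 0 − 5 = 1; all invariant factors of ∂_1 are 1 so no torsion. So H_0 = Z.
rank ∂_1 = 5, rank ∂_2 = 6 ⇒ b_1 = 12 − 5 − 6 = 1; all invariant factors of ∂_2 are 1 so no torsion. So H_1 = Z.
rank ∂_2 = 6, rank ∂_3 = 0 ⇒ b_2 = 6 − 6 − 0 = 0. So H_2 = 0.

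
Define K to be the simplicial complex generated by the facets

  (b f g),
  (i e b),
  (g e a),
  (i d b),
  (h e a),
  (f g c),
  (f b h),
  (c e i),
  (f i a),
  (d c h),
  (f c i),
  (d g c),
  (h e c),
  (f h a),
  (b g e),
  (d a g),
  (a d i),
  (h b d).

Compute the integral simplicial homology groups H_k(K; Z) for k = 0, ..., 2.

H_0 ≅ Z,  H_1 ≅ Z^2,  H_2 ≅ Z.

Fix the vertex order a < b < c < d < e < f < g < h < i and write every simplex with vertices in increasing order. Then dim K = 2 and the simplices of K are:

  0-simplices (9): a, b, c, d, e, f, g, h, i
  1-simplices (27): ad, ae, af, ag, ah, ai, bd, be, bf, bg, bh, bi, cd, ce, cf, cg, ch, ci, dg, dh, di, eg, eh, ei, fg, fh, fi
  2-simplices (18): adg, adi, aeg, aeh, afh, afi, bdh, bdi, beg, bei, bfg, bfh, cdg, cdh, ceh, cei, cfg, cfi

so the chain groups are C_0 ≅ Z^9, C_1 ≅ Z^27, C_2 ≅ Z^18.

Boundary ∂_1: C_1 → C_0 maps an edge to its endpoints' difference, ∂[p,q] = q − p. For instance
  ∂cd = d − c.
As a 9×27 matrix over Z this has rank 8, with invariant factors (1,1,1,1,1,1,1,1).

The boundary map ∂_2: C_2 → C_1 maps a triangle to the signed sum of its edges. For instance
  ∂cfi = fi − ci + cf,
  ∂beg = eg − bg + be.
As a 27×18 matrix over Z this has rank 17, with invariant factors (1,1,1,1,1,1,1,1,1,1,1,1,1,1,1,1,1).

Computing H_k = (kernel of ∂_k) / (image of ∂_{k+1}):

  H_0: rank C_0 − rank ∂_1 = 9 − 8 = 1, and the invariant factors of ∂_1 are all 1, so H_0 ≅ Z.
  H_1: rank ker ∂_1 − rank ∂_2 = (27 − 8) − 17 = 2, and the invariant factors of ∂_2 are all 1, so H_1 ≅ Z^2.
  H_2: rank ker ∂_2 − rank ∂_3 = (18 − 17) − 0 = 1, and there is no ∂_3, so H_2 ≅ Z.

As a check, the Euler characteristic is 9 − 27 + 18 = 0, which agrees with 1 − 2 + 1 = 0.
(K is a triangulation of the torus T^2.)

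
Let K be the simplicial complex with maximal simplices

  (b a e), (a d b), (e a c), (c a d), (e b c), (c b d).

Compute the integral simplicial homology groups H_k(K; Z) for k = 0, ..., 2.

H_0 ≅ Z,  H_1 = 0,  H_2 ≅ Z.

K has 5 vertices, 9 edges, 6 triangles.
rank ∂_0 = 0, rank ∂_1 = 4 ⇒ b_0 = 5 − 0 − 4 = 1; all invariant factors of ∂_1 are 1 so no torsion. So H_0 ≅ Z.
rank ∂_1 = 4, rank ∂_2 = 5 ⇒ b_1 = 9 − 4 − 5 = 0; all invariant factors of ∂_2 are 1 so no torsion. So H_1 ≅ 0.
rank ∂_2 = 5, rank ∂_3 = 0 ⇒ b_2 = 6 − 5 − 0 = 1. So H_2 ≅ Z.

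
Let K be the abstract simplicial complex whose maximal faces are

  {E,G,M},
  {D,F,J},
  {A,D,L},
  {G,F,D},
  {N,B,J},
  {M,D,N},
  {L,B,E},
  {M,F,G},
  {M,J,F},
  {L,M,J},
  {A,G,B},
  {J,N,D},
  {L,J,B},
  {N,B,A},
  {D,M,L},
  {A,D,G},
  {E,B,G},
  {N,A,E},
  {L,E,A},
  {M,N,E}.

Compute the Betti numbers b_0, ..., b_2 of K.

b_0 = 1, b_1 = 1, b_2 = 0.

Order the vertices as A < B < D < E < F < G < J < L < M < N. Listing each simplex with vertices in this order, K has dimension 2 with simplices:

  0-simplices (10): A, B, D, E, F, G, J, L, M, N
  1-simplices (30): AB, AD, AE, AG, AL, AN, BE, BG, BJ, BL, BN, DF, DG, DJ, DL, DM, DN, EG, EL, EM, EN, FG, FJ, FM, GM, JL, JM, JN, LM, MN
  2-simplices (20): ABG, ABN, ADG, ADL, AEL, AEN, BEG, BEL, BJL, BJN, DFG, DFJ, DJN, DLM, DMN, EGM, EMN, FGM, FJM, JLM

so the chain groups are C_0 ≅ Z^10, C_1 ≅ Z^30, C_2 ≅ Z^20.

∂_1: C_1 → C_0 is given by ∂[p,q] = [q] − [p]. For instance
  ∂AB = B − A.
The 10×30 boundary matrix has rank 9 and Smith normal form diag(1,1,1,1,1,1,1,1,1).

∂_2: C_2 → C_1 maps a triangle to the signed sum of its edges. For instance
  ∂ADG = DG − AG + AD,
  ∂ADL = DL − AL + AD.
This gives a 30×20 integer matrix of rank 20; reducing to Smith normal form yields diagonal entries (1,1,1,1,1,1,1,1,1,1,1,1,1,1,1,1,1,1,1,2).

Computing H_k = (kernel of ∂_k) / (image of ∂_{k+1}):

  H_0: rank C_0 − rank ∂_1 = 10 − 9 = 1, and the invariant factors of ∂_1 are all 1, so H_0 = Z.
  H_1: rank ker ∂_1 − rank ∂_2 = (30 − 9) − 20 = 1, and ∂_2 has invariant factor 2 > 1, so H_1 = Z ⊕ Z/2.
  H_2: rank ker ∂_2 − rank ∂_3 = (20 − 20) − 0 = 0, and there is no ∂_3, so H_2 = 0.

(K is a triangulation of the Klein bottle.)

Hence the Betti numbers are b_0 = 1, b_1 = 1, b_2 = 0.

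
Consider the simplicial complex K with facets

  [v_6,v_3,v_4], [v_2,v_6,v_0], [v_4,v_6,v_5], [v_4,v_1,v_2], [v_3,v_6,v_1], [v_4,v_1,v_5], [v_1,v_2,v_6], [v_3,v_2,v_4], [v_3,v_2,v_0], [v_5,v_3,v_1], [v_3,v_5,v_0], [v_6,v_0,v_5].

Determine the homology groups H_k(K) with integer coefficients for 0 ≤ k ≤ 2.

H_0 ≅ Z,  H_1 ≅ Z/2,  H_2 = 0.

Order the vertices as v_0 < v_1 < v_2 < v_3 < v_4 < v_5 < v_6. Listing each simplex with vertices in this order, K has dimension 2 with simplices:

  0-simplices (7): [v_0], [v_1], [v_2], [v_3], [v_4], [v_5], [v_6]
  1-simplices (18): (18 of them)
  2-simplices (12): (12 of them)

giving chain groups C_0 ≅ Z^7, C_1 ≅ Z^18, C_2 ≅ Z^12.

∂_1: C_1 → C_0 maps an edge to its endpoints' difference, ∂[p,q] = q − p.
This gives a 7×18 integer matrix of rank 6; reducing to Smith normal form yields diagonal entries (1,1,1,1,1,1).

Boundary ∂_2: C_2 → C_1 acts by ∂[p,q,r] = [q,r] − [p,r] + [p,q]. For instance
  ∂[v_1,v_4,v_5] = [v_4,v_5] − [v_1,v_5] + [v_1,v_4],
  ∂[v_0,v_2,v_3] = [v_2,v_3] − [v_0,v_3] + [v_0,v_2].
The 18×12 boundary matrix has rank 12 and Smith normal form diag(1,1,1,1,1,1,1,1,1,1,1,2).

Reading off H_k = ker ∂_k / im ∂_{k+1}:

  H_0: rank C_0 − rank ∂_1 = 7 − 6 = 1, and the invariant factors of ∂_1 are all 1, so H_0 = Z.
  H_1: rank ker ∂_1 − rank ∂_2 = (18 − 6) − 12 = 0, and ∂_2 has invariant factor 2 > 1, so H_1 = Z/2.
  H_2: rank ker ∂_2 − rank ∂_3 = (12 − 12) − 0 = 0, and there is no ∂_3, so H_2 = 0.

(K is a triangulation of the real projective plane RP^2.)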